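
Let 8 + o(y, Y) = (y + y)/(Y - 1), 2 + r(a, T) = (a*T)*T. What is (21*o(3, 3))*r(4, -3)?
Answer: -3570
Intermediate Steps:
r(a, T) = -2 + a*T**2 (r(a, T) = -2 + (a*T)*T = -2 + (T*a)*T = -2 + a*T**2)
o(y, Y) = -8 + 2*y/(-1 + Y) (o(y, Y) = -8 + (y + y)/(Y - 1) = -8 + (2*y)/(-1 + Y) = -8 + 2*y/(-1 + Y))
(21*o(3, 3))*r(4, -3) = (21*(2*(4 + 3 - 4*3)/(-1 + 3)))*(-2 + 4*(-3)**2) = (21*(2*(4 + 3 - 12)/2))*(-2 + 4*9) = (21*(2*(1/2)*(-5)))*(-2 + 36) = (21*(-5))*34 = -105*34 = -3570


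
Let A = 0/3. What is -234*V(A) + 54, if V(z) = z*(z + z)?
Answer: 54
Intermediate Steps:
A = 0 (A = 0*(1/3) = 0)
V(z) = 2*z**2 (V(z) = z*(2*z) = 2*z**2)
-234*V(A) + 54 = -468*0**2 + 54 = -468*0 + 54 = -234*0 + 54 = 0 + 54 = 54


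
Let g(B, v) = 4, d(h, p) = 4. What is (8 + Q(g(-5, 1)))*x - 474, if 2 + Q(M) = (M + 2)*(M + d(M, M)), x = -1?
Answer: -528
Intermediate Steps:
Q(M) = -2 + (2 + M)*(4 + M) (Q(M) = -2 + (M + 2)*(M + 4) = -2 + (2 + M)*(4 + M))
(8 + Q(g(-5, 1)))*x - 474 = (8 + (6 + 4**2 + 6*4))*(-1) - 474 = (8 + (6 + 16 + 24))*(-1) - 474 = (8 + 46)*(-1) - 474 = 54*(-1) - 474 = -54 - 474 = -528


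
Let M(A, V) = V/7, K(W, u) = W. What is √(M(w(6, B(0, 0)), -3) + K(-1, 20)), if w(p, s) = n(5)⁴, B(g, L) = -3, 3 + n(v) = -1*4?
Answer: I*√70/7 ≈ 1.1952*I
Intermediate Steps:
n(v) = -7 (n(v) = -3 - 1*4 = -3 - 4 = -7)
w(p, s) = 2401 (w(p, s) = (-7)⁴ = 2401)
M(A, V) = V/7 (M(A, V) = V*(⅐) = V/7)
√(M(w(6, B(0, 0)), -3) + K(-1, 20)) = √((⅐)*(-3) - 1) = √(-3/7 - 1) = √(-10/7) = I*√70/7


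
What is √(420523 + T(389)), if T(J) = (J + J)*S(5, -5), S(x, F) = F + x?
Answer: √420523 ≈ 648.48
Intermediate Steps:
T(J) = 0 (T(J) = (J + J)*(-5 + 5) = (2*J)*0 = 0)
√(420523 + T(389)) = √(420523 + 0) = √420523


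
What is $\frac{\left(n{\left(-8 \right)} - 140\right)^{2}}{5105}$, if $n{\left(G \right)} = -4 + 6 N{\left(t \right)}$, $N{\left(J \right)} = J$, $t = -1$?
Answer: $\frac{4500}{1021} \approx 4.4074$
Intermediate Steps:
$n{\left(G \right)} = -10$ ($n{\left(G \right)} = -4 + 6 \left(-1\right) = -4 - 6 = -10$)
$\frac{\left(n{\left(-8 \right)} - 140\right)^{2}}{5105} = \frac{\left(-10 - 140\right)^{2}}{5105} = \left(-150\right)^{2} \cdot \frac{1}{5105} = 22500 \cdot \frac{1}{5105} = \frac{4500}{1021}$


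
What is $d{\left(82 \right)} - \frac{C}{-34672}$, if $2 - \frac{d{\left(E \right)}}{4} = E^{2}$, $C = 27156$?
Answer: $- \frac{233058395}{8668} \approx -26887.0$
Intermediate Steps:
$d{\left(E \right)} = 8 - 4 E^{2}$
$d{\left(82 \right)} - \frac{C}{-34672} = \left(8 - 4 \cdot 82^{2}\right) - \frac{27156}{-34672} = \left(8 - 26896\right) - 27156 \left(- \frac{1}{34672}\right) = \left(8 - 26896\right) - - \frac{6789}{8668} = -26888 + \frac{6789}{8668} = - \frac{233058395}{8668}$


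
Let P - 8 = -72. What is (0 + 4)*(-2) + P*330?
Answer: -21128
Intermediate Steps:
P = -64 (P = 8 - 72 = -64)
(0 + 4)*(-2) + P*330 = (0 + 4)*(-2) - 64*330 = 4*(-2) - 21120 = -8 - 21120 = -21128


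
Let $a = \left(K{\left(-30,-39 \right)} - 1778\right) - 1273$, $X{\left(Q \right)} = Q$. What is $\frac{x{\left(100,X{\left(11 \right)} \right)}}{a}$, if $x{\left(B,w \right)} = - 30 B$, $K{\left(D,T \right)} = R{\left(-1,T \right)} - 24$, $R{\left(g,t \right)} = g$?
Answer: $\frac{750}{769} \approx 0.97529$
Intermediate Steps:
$K{\left(D,T \right)} = -25$ ($K{\left(D,T \right)} = -1 - 24 = -25$)
$a = -3076$ ($a = \left(-25 - 1778\right) - 1273 = -1803 - 1273 = -3076$)
$\frac{x{\left(100,X{\left(11 \right)} \right)}}{a} = \frac{\left(-30\right) 100}{-3076} = \left(-3000\right) \left(- \frac{1}{3076}\right) = \frac{750}{769}$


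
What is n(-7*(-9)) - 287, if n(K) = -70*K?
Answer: -4697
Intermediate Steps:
n(-7*(-9)) - 287 = -(-490)*(-9) - 287 = -70*63 - 287 = -4410 - 287 = -4697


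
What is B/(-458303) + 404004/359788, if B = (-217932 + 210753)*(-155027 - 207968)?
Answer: -13785311500596/2424881173 ≈ -5684.9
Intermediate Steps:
B = 2605941105 (B = -7179*(-362995) = 2605941105)
B/(-458303) + 404004/359788 = 2605941105/(-458303) + 404004/359788 = 2605941105*(-1/458303) + 404004*(1/359788) = -2605941105/458303 + 101001/89947 = -13785311500596/2424881173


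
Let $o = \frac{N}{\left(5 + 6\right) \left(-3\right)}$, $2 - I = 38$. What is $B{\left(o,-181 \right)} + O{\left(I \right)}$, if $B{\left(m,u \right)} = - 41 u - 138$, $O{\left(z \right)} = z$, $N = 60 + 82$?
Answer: $7247$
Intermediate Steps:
$I = -36$ ($I = 2 - 38 = -36$)
$N = 142$
$o = - \frac{142}{33}$ ($o = \frac{142}{\left(5 + 6\right) \left(-3\right)} = \frac{142}{11 \left(-3\right)} = \frac{142}{-33} = 142 \left(- \frac{1}{33}\right) = - \frac{142}{33} \approx -4.303$)
$B{\left(m,u \right)} = -138 - 41 u$
$B{\left(o,-181 \right)} + O{\left(I \right)} = \left(-138 - -7421\right) - 36 = \left(-138 + 7421\right) - 36 = 7283 - 36 = 7247$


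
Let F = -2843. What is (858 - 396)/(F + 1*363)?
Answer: -231/1240 ≈ -0.18629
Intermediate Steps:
(858 - 396)/(F + 1*363) = (858 - 396)/(-2843 + 1*363) = 462/(-2843 + 363) = 462/(-2480) = 462*(-1/2480) = -231/1240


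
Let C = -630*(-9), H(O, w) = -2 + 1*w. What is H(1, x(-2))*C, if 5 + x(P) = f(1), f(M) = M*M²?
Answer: -34020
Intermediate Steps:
f(M) = M³
x(P) = -4 (x(P) = -5 + 1³ = -5 + 1 = -4)
H(O, w) = -2 + w
C = 5670
H(1, x(-2))*C = (-2 - 4)*5670 = -6*5670 = -34020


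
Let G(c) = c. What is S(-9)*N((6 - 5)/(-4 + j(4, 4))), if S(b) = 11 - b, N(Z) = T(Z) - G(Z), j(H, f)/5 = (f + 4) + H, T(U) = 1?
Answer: 275/14 ≈ 19.643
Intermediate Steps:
j(H, f) = 20 + 5*H + 5*f (j(H, f) = 5*((f + 4) + H) = 5*((4 + f) + H) = 5*(4 + H + f) = 20 + 5*H + 5*f)
N(Z) = 1 - Z
S(-9)*N((6 - 5)/(-4 + j(4, 4))) = (11 - 1*(-9))*(1 - (6 - 5)/(-4 + (20 + 5*4 + 5*4))) = (11 + 9)*(1 - 1/(-4 + (20 + 20 + 20))) = 20*(1 - 1/(-4 + 60)) = 20*(1 - 1/56) = 20*(55/56) = 275/14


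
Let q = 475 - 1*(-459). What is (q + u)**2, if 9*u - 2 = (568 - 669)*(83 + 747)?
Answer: 5688478084/81 ≈ 7.0228e+7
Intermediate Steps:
q = 934 (q = 475 + 459 = 934)
u = -83828/9 (u = 2/9 + ((568 - 669)*(83 + 747))/9 = 2/9 + (-101*830)/9 = 2/9 + (1/9)*(-83830) = 2/9 - 83830/9 = -83828/9 ≈ -9314.2)
(q + u)**2 = (934 - 83828/9)**2 = (-75422/9)**2 = 5688478084/81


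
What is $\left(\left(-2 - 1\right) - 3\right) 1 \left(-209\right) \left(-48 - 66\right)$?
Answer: $-142956$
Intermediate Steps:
$\left(\left(-2 - 1\right) - 3\right) 1 \left(-209\right) \left(-48 - 66\right) = \left(\left(-2 - 1\right) - 3\right) 1 \left(-209\right) \left(-114\right) = \left(-3 - 3\right) 1 \left(-209\right) \left(-114\right) = \left(-6\right) 1 \left(-209\right) \left(-114\right) = \left(-6\right) \left(-209\right) \left(-114\right) = 1254 \left(-114\right) = -142956$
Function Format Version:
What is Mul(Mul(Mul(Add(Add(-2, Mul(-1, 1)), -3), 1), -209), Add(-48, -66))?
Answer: -142956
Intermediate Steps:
Mul(Mul(Mul(Add(Add(-2, Mul(-1, 1)), -3), 1), -209), Add(-48, -66)) = Mul(Mul(Mul(Add(Add(-2, -1), -3), 1), -209), -114) = Mul(Mul(Mul(Add(-3, -3), 1), -209), -114) = Mul(Mul(Mul(-6, 1), -209), -114) = Mul(Mul(-6, -209), -114) = Mul(1254, -114) = -142956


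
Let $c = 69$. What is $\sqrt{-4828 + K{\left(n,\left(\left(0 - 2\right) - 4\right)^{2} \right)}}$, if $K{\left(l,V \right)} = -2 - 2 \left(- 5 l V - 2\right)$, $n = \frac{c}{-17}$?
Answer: $\frac{i \sqrt{1816994}}{17} \approx 79.292 i$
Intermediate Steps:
$n = - \frac{69}{17}$ ($n = \frac{69}{-17} = 69 \left(- \frac{1}{17}\right) = - \frac{69}{17} \approx -4.0588$)
$K{\left(l,V \right)} = 2 + 10 V l$ ($K{\left(l,V \right)} = -2 - 2 \left(- 5 V l - 2\right) = -2 - 2 \left(-2 - 5 V l\right) = -2 + \left(4 + 10 V l\right) = 2 + 10 V l$)
$\sqrt{-4828 + K{\left(n,\left(\left(0 - 2\right) - 4\right)^{2} \right)}} = \sqrt{-4828 + \left(2 + 10 \left(\left(0 - 2\right) - 4\right)^{2} \left(- \frac{69}{17}\right)\right)} = \sqrt{-4828 + \left(2 + 10 \left(-2 - 4\right)^{2} \left(- \frac{69}{17}\right)\right)} = \sqrt{-4828 + \left(2 + 10 \left(-6\right)^{2} \left(- \frac{69}{17}\right)\right)} = \sqrt{-4828 + \left(2 + 10 \cdot 36 \left(- \frac{69}{17}\right)\right)} = \sqrt{-4828 + \left(2 - \frac{24840}{17}\right)} = \sqrt{-4828 - \frac{24806}{17}} = \sqrt{- \frac{106882}{17}} = \frac{i \sqrt{1816994}}{17}$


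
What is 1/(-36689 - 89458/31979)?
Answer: -31979/1173366989 ≈ -2.7254e-5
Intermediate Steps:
1/(-36689 - 89458/31979) = 1/(-1173366989/31979) = -31979/1173366989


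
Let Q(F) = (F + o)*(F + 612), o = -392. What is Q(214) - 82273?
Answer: -229301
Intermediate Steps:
Q(F) = (-392 + F)*(612 + F) (Q(F) = (F - 392)*(F + 612) = (-392 + F)*(612 + F))
Q(214) - 82273 = (-239904 + 214**2 + 220*214) - 82273 = (-239904 + 45796 + 47080) - 82273 = -147028 - 82273 = -229301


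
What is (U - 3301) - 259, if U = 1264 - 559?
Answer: -2855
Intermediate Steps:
U = 705
(U - 3301) - 259 = (705 - 3301) - 259 = -2596 - 259 = -2855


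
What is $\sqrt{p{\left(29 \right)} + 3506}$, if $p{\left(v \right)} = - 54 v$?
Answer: $2 \sqrt{485} \approx 44.045$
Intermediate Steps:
$\sqrt{p{\left(29 \right)} + 3506} = \sqrt{\left(-54\right) 29 + 3506} = \sqrt{-1566 + 3506} = \sqrt{1940} = 2 \sqrt{485}$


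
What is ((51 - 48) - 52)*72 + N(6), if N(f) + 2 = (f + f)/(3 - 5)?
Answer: -3536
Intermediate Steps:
N(f) = -2 - f (N(f) = -2 + (f + f)/(3 - 5) = -2 + (2*f)/(-2) = -2 + (2*f)*(-½) = -2 - f)
((51 - 48) - 52)*72 + N(6) = ((51 - 48) - 52)*72 + (-2 - 1*6) = (3 - 52)*72 + (-2 - 6) = -49*72 - 8 = -3528 - 8 = -3536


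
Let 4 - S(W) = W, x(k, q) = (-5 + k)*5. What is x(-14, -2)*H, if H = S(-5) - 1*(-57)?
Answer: -6270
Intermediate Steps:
x(k, q) = -25 + 5*k
S(W) = 4 - W
H = 66 (H = (4 - 1*(-5)) - 1*(-57) = (4 + 5) + 57 = 9 + 57 = 66)
x(-14, -2)*H = (-25 + 5*(-14))*66 = (-25 - 70)*66 = -95*66 = -6270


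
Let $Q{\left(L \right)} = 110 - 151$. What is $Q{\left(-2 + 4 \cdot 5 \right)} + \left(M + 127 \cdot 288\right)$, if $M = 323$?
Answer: $36858$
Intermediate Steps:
$Q{\left(L \right)} = -41$
$Q{\left(-2 + 4 \cdot 5 \right)} + \left(M + 127 \cdot 288\right) = -41 + \left(323 + 127 \cdot 288\right) = -41 + \left(323 + 36576\right) = -41 + 36899 = 36858$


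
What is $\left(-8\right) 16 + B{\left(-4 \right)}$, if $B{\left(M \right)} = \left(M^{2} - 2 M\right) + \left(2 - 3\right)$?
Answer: $-105$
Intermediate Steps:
$B{\left(M \right)} = -1 + M^{2} - 2 M$ ($B{\left(M \right)} = \left(M^{2} - 2 M\right) - 1 = -1 + M^{2} - 2 M$)
$\left(-8\right) 16 + B{\left(-4 \right)} = \left(-8\right) 16 - \left(-7 - 16\right) = -128 + \left(-1 + 16 + 8\right) = -128 + 23 = -105$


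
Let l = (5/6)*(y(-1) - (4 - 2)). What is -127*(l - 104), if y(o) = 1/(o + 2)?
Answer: 79883/6 ≈ 13314.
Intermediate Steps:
y(o) = 1/(2 + o)
l = -5/6 (l = (5/6)*(1/(2 - 1) - (4 - 2)) = (5*(1/6))*(1/1 - 1*2) = 5*(1 - 2)/6 = (5/6)*(-1) = -5/6 ≈ -0.83333)
-127*(l - 104) = -127*(-5/6 - 104) = -127*(-629/6) = 79883/6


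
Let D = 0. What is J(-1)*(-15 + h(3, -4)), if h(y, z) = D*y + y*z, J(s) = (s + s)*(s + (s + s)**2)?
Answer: 162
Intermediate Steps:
J(s) = 2*s*(s + 4*s**2) (J(s) = (2*s)*(s + (2*s)**2) = (2*s)*(s + 4*s**2) = 2*s*(s + 4*s**2))
h(y, z) = y*z (h(y, z) = 0*y + y*z = 0 + y*z = y*z)
J(-1)*(-15 + h(3, -4)) = ((-1)**2*(2 + 8*(-1)))*(-15 + 3*(-4)) = (1*(2 - 8))*(-15 - 12) = (1*(-6))*(-27) = -6*(-27) = 162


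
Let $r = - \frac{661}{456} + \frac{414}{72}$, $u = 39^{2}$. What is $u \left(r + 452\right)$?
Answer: $\frac{105493011}{152} \approx 6.9403 \cdot 10^{5}$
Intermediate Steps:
$u = 1521$
$r = \frac{1961}{456}$ ($r = \left(-661\right) \frac{1}{456} + 414 \cdot \frac{1}{72} = - \frac{661}{456} + \frac{23}{4} = \frac{1961}{456} \approx 4.3004$)
$u \left(r + 452\right) = 1521 \left(\frac{1961}{456} + 452\right) = 1521 \cdot \frac{208073}{456} = \frac{105493011}{152}$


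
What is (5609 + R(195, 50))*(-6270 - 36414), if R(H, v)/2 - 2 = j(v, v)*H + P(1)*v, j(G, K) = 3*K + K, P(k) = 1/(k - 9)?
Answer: -3568403742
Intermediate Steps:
P(k) = 1/(-9 + k)
j(G, K) = 4*K
R(H, v) = 4 - v/4 + 8*H*v (R(H, v) = 4 + 2*((4*v)*H + v/(-9 + 1)) = 4 + 2*(4*H*v + v/(-8)) = 4 + 2*(4*H*v - v/8) = 4 + 2*(-v/8 + 4*H*v) = 4 + (-v/4 + 8*H*v) = 4 - v/4 + 8*H*v)
(5609 + R(195, 50))*(-6270 - 36414) = (5609 + (4 - ¼*50 + 8*195*50))*(-6270 - 36414) = (5609 + (4 - 25/2 + 78000))*(-42684) = (5609 + 155983/2)*(-42684) = (167201/2)*(-42684) = -3568403742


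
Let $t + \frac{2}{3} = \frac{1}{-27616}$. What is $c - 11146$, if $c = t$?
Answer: $- \frac{923479043}{82848} \approx -11147.0$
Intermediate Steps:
$t = - \frac{55235}{82848}$ ($t = - \frac{2}{3} + \frac{1}{-27616} = - \frac{2}{3} - \frac{1}{27616} = - \frac{55235}{82848} \approx -0.6667$)
$c = - \frac{55235}{82848} \approx -0.6667$
$c - 11146 = - \frac{55235}{82848} - 11146 = - \frac{923479043}{82848}$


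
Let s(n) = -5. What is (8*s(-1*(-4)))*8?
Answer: -320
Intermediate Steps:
(8*s(-1*(-4)))*8 = (8*(-5))*8 = -40*8 = -320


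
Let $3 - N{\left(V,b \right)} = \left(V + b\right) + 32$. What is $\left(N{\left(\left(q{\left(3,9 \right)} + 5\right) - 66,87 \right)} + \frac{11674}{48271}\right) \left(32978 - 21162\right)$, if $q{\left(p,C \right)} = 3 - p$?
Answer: $- \frac{31232417496}{48271} \approx -6.4702 \cdot 10^{5}$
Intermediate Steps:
$N{\left(V,b \right)} = -29 - V - b$ ($N{\left(V,b \right)} = 3 - \left(\left(V + b\right) + 32\right) = 3 - \left(32 + V + b\right) = -29 - V - b$)
$\left(N{\left(\left(q{\left(3,9 \right)} + 5\right) - 66,87 \right)} + \frac{11674}{48271}\right) \left(32978 - 21162\right) = \left(\left(-29 - \left(\left(\left(3 - 3\right) + 5\right) - 66\right) - 87\right) + \frac{11674}{48271}\right) \left(32978 - 21162\right) = \left(\left(-29 - \left(\left(\left(3 - 3\right) + 5\right) - 66\right) - 87\right) + 11674 \cdot \frac{1}{48271}\right) 11816 = \left(\left(-29 - \left(\left(0 + 5\right) - 66\right) - 87\right) + \frac{11674}{48271}\right) 11816 = \left(\left(-29 - \left(5 - 66\right) - 87\right) + \frac{11674}{48271}\right) 11816 = \left(\left(-29 - -61 - 87\right) + \frac{11674}{48271}\right) 11816 = \left(\left(-29 + 61 - 87\right) + \frac{11674}{48271}\right) 11816 = \left(-55 + \frac{11674}{48271}\right) 11816 = \left(- \frac{2643231}{48271}\right) 11816 = - \frac{31232417496}{48271}$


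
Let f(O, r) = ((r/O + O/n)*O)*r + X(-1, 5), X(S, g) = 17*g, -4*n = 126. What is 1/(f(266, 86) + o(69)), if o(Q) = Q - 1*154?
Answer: -9/1672012 ≈ -5.3827e-6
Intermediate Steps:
o(Q) = -154 + Q (o(Q) = Q - 154 = -154 + Q)
n = -63/2 (n = -¼*126 = -63/2 ≈ -31.500)
f(O, r) = 85 + O*r*(-2*O/63 + r/O) (f(O, r) = ((r/O + O/(-63/2))*O)*r + 17*5 = ((r/O + O*(-2/63))*O)*r + 85 = ((r/O - 2*O/63)*O)*r + 85 = ((-2*O/63 + r/O)*O)*r + 85 = (O*(-2*O/63 + r/O))*r + 85 = O*r*(-2*O/63 + r/O) + 85 = 85 + O*r*(-2*O/63 + r/O))
1/(f(266, 86) + o(69)) = 1/((85 + 86² - 2/63*86*266²) + (-154 + 69)) = 1/((85 + 7396 - 2/63*86*70756) - 85) = 1/((85 + 7396 - 1738576/9) - 85) = 1/(-1671247/9 - 85) = 1/(-1672012/9) = -9/1672012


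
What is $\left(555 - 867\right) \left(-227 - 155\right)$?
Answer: $119184$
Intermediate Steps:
$\left(555 - 867\right) \left(-227 - 155\right) = \left(-312\right) \left(-382\right) = 119184$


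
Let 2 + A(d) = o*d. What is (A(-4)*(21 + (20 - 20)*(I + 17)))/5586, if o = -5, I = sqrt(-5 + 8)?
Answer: 9/133 ≈ 0.067669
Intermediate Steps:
I = sqrt(3) ≈ 1.7320
A(d) = -2 - 5*d
(A(-4)*(21 + (20 - 20)*(I + 17)))/5586 = ((-2 - 5*(-4))*(21 + (20 - 20)*(sqrt(3) + 17)))/5586 = ((-2 + 20)*(21 + 0*(17 + sqrt(3))))*(1/5586) = (18*(21 + 0))*(1/5586) = (18*21)*(1/5586) = 378*(1/5586) = 9/133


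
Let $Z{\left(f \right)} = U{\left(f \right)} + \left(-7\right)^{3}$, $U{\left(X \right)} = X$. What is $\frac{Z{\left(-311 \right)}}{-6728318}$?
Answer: $\frac{327}{3364159} \approx 9.7201 \cdot 10^{-5}$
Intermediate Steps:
$Z{\left(f \right)} = -343 + f$ ($Z{\left(f \right)} = f + \left(-7\right)^{3} = f - 343 = -343 + f$)
$\frac{Z{\left(-311 \right)}}{-6728318} = \frac{-343 - 311}{-6728318} = \left(-654\right) \left(- \frac{1}{6728318}\right) = \frac{327}{3364159}$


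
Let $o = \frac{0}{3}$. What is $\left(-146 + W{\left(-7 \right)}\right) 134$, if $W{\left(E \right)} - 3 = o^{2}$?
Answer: $-19162$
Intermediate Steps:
$o = 0$ ($o = 0 \cdot \frac{1}{3} = 0$)
$W{\left(E \right)} = 3$ ($W{\left(E \right)} = 3 + 0^{2} = 3 + 0 = 3$)
$\left(-146 + W{\left(-7 \right)}\right) 134 = \left(-146 + 3\right) 134 = \left(-143\right) 134 = -19162$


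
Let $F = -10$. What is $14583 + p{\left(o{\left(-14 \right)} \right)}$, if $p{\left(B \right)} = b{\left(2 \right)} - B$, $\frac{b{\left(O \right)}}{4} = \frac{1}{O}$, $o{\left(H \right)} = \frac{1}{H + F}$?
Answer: $\frac{350041}{24} \approx 14585.0$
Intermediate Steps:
$o{\left(H \right)} = \frac{1}{-10 + H}$ ($o{\left(H \right)} = \frac{1}{H - 10} = \frac{1}{-10 + H}$)
$b{\left(O \right)} = \frac{4}{O}$
$p{\left(B \right)} = 2 - B$ ($p{\left(B \right)} = \frac{4}{2} - B = 4 \cdot \frac{1}{2} - B = 2 - B$)
$14583 + p{\left(o{\left(-14 \right)} \right)} = 14583 + \left(2 - \frac{1}{-10 - 14}\right) = 14583 + \left(2 - \frac{1}{-24}\right) = 14583 + \left(2 - - \frac{1}{24}\right) = 14583 + \left(2 + \frac{1}{24}\right) = 14583 + \frac{49}{24} = \frac{350041}{24}$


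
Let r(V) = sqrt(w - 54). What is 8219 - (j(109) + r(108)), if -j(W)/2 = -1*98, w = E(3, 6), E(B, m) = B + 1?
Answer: 8023 - 5*I*sqrt(2) ≈ 8023.0 - 7.0711*I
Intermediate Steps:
E(B, m) = 1 + B
w = 4 (w = 1 + 3 = 4)
r(V) = 5*I*sqrt(2) (r(V) = sqrt(4 - 54) = sqrt(-50) = 5*I*sqrt(2))
j(W) = 196 (j(W) = -(-2)*98 = -2*(-98) = 196)
8219 - (j(109) + r(108)) = 8219 - (196 + 5*I*sqrt(2)) = 8219 + (-196 - 5*I*sqrt(2)) = 8023 - 5*I*sqrt(2)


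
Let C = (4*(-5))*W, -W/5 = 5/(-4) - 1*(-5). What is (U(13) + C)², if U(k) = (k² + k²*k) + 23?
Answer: 7639696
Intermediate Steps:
W = -75/4 (W = -5*(5/(-4) - 1*(-5)) = -5*(5*(-¼) + 5) = -5*(-5/4 + 5) = -5*15/4 = -75/4 ≈ -18.750)
U(k) = 23 + k² + k³ (U(k) = (k² + k³) + 23 = 23 + k² + k³)
C = 375 (C = (4*(-5))*(-75/4) = -20*(-75/4) = 375)
(U(13) + C)² = ((23 + 13² + 13³) + 375)² = ((23 + 169 + 2197) + 375)² = (2389 + 375)² = 2764² = 7639696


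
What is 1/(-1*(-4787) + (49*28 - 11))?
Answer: 1/6148 ≈ 0.00016265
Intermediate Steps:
1/(-1*(-4787) + (49*28 - 11)) = 1/(4787 + (1372 - 11)) = 1/(4787 + 1361) = 1/6148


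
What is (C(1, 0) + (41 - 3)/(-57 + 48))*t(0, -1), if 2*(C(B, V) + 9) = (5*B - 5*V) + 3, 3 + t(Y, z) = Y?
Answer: 83/3 ≈ 27.667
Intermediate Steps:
t(Y, z) = -3 + Y
C(B, V) = -15/2 - 5*V/2 + 5*B/2 (C(B, V) = -9 + ((5*B - 5*V) + 3)/2 = -9 + ((-5*V + 5*B) + 3)/2 = -9 + (3 - 5*V + 5*B)/2 = -9 + (3/2 - 5*V/2 + 5*B/2) = -15/2 - 5*V/2 + 5*B/2)
(C(1, 0) + (41 - 3)/(-57 + 48))*t(0, -1) = ((-15/2 - 5/2*0 + (5/2)*1) + (41 - 3)/(-57 + 48))*(-3 + 0) = ((-15/2 + 0 + 5/2) + 38/(-9))*(-3) = (-5 + 38*(-⅑))*(-3) = (-5 - 38/9)*(-3) = -83/9*(-3) = 83/3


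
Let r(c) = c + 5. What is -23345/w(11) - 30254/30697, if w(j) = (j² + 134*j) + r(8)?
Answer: -765269897/49360776 ≈ -15.504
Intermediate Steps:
r(c) = 5 + c
w(j) = 13 + j² + 134*j (w(j) = (j² + 134*j) + (5 + 8) = (j² + 134*j) + 13 = 13 + j² + 134*j)
-23345/w(11) - 30254/30697 = -23345/(13 + 11² + 134*11) - 30254/30697 = -23345/(13 + 121 + 1474) - 30254*1/30697 = -23345/1608 - 30254/30697 = -765269897/49360776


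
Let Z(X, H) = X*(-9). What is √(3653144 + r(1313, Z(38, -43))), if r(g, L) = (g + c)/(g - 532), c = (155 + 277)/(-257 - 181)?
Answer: √98136238787797/5183 ≈ 1911.3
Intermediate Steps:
Z(X, H) = -9*X
c = -72/73 (c = 432/(-438) = 432*(-1/438) = -72/73 ≈ -0.98630)
r(g, L) = (-72/73 + g)/(-532 + g) (r(g, L) = (g - 72/73)/(g - 532) = (-72/73 + g)/(-532 + g))
√(3653144 + r(1313, Z(38, -43))) = √(3653144 + (-72/73 + 1313)/(-532 + 1313)) = √(3653144 + (95777/73)/781) = √(3653144 + (1/781)*(95777/73)) = √(3653144 + 8707/5183) = √(18934254059/5183) = √98136238787797/5183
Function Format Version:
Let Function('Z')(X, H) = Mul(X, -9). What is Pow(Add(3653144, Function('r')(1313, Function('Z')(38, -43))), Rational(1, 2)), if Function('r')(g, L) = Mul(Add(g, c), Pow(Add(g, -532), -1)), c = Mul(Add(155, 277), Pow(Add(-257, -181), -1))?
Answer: Mul(Rational(1, 5183), Pow(98136238787797, Rational(1, 2))) ≈ 1911.3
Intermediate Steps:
Function('Z')(X, H) = Mul(-9, X)
c = Rational(-72, 73) (c = Mul(432, Pow(-438, -1)) = Mul(432, Rational(-1, 438)) = Rational(-72, 73) ≈ -0.98630)
Function('r')(g, L) = Mul(Pow(Add(-532, g), -1), Add(Rational(-72, 73), g)) (Function('r')(g, L) = Mul(Add(g, Rational(-72, 73)), Pow(Add(g, -532), -1)) = Mul(Add(Rational(-72, 73), g), Pow(Add(-532, g), -1)) = Mul(Pow(Add(-532, g), -1), Add(Rational(-72, 73), g)))
Pow(Add(3653144, Function('r')(1313, Function('Z')(38, -43))), Rational(1, 2)) = Pow(Add(3653144, Mul(Pow(Add(-532, 1313), -1), Add(Rational(-72, 73), 1313))), Rational(1, 2)) = Pow(Add(3653144, Mul(Pow(781, -1), Rational(95777, 73))), Rational(1, 2)) = Pow(Add(3653144, Mul(Rational(1, 781), Rational(95777, 73))), Rational(1, 2)) = Pow(Add(3653144, Rational(8707, 5183)), Rational(1, 2)) = Pow(Rational(18934254059, 5183), Rational(1, 2)) = Mul(Rational(1, 5183), Pow(98136238787797, Rational(1, 2)))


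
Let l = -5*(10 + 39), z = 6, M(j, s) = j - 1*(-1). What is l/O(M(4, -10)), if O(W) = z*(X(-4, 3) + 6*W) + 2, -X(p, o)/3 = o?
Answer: -245/128 ≈ -1.9141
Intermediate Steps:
M(j, s) = 1 + j (M(j, s) = j + 1 = 1 + j)
X(p, o) = -3*o
O(W) = -52 + 36*W (O(W) = 6*(-3*3 + 6*W) + 2 = 6*(-9 + 6*W) + 2 = (-54 + 36*W) + 2 = -52 + 36*W)
l = -245 (l = -5*49 = -245)
l/O(M(4, -10)) = -245/(-52 + 36*(1 + 4)) = -245/(-52 + 36*5) = -245/(-52 + 180) = -245/128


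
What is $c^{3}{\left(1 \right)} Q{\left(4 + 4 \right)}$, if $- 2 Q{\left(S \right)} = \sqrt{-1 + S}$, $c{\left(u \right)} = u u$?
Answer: $- \frac{\sqrt{7}}{2} \approx -1.3229$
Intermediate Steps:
$c{\left(u \right)} = u^{2}$
$Q{\left(S \right)} = - \frac{\sqrt{-1 + S}}{2}$
$c^{3}{\left(1 \right)} Q{\left(4 + 4 \right)} = \left(1^{2}\right)^{3} \left(- \frac{\sqrt{-1 + \left(4 + 4\right)}}{2}\right) = 1^{3} \left(- \frac{\sqrt{-1 + 8}}{2}\right) = 1 \left(- \frac{\sqrt{7}}{2}\right) = - \frac{\sqrt{7}}{2}$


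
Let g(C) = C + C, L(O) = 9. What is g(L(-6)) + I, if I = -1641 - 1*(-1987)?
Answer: 364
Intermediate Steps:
I = 346 (I = -1641 + 1987 = 346)
g(C) = 2*C
g(L(-6)) + I = 2*9 + 346 = 18 + 346 = 364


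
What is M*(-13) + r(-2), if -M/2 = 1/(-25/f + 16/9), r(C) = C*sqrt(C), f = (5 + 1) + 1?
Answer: -1638/113 - 2*I*sqrt(2) ≈ -14.496 - 2.8284*I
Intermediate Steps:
f = 7 (f = 6 + 1 = 7)
r(C) = C**(3/2)
M = 126/113 (M = -2/(-25/7 + 16/9) = -2/(-113/63) = -2*(-63/113) = 126/113 ≈ 1.1150)
M*(-13) + r(-2) = (126/113)*(-13) + (-2)**(3/2) = -1638/113 - 2*I*sqrt(2)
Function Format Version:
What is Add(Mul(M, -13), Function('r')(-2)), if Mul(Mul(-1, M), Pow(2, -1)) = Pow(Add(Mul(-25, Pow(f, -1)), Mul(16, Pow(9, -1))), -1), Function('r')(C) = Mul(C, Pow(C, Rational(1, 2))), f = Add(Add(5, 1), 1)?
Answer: Add(Rational(-1638, 113), Mul(-2, I, Pow(2, Rational(1, 2)))) ≈ Add(-14.496, Mul(-2.8284, I))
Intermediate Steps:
f = 7 (f = Add(6, 1) = 7)
Function('r')(C) = Pow(C, Rational(3, 2))
M = Rational(126, 113) (M = Mul(-2, Pow(Add(Mul(-25, Pow(7, -1)), Mul(16, Pow(9, -1))), -1)) = Mul(-2, Pow(Add(Mul(-25, Rational(1, 7)), Mul(16, Rational(1, 9))), -1)) = Mul(-2, Pow(Add(Rational(-25, 7), Rational(16, 9)), -1)) = Mul(-2, Pow(Rational(-113, 63), -1)) = Mul(-2, Rational(-63, 113)) = Rational(126, 113) ≈ 1.1150)
Add(Mul(M, -13), Function('r')(-2)) = Add(Mul(Rational(126, 113), -13), Pow(-2, Rational(3, 2))) = Add(Rational(-1638, 113), Mul(-2, I, Pow(2, Rational(1, 2))))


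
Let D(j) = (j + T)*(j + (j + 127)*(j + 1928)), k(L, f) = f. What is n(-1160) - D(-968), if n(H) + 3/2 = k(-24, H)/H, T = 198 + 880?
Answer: 177832159/2 ≈ 8.8916e+7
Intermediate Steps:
T = 1078
n(H) = -½ (n(H) = -3/2 + H/H = -3/2 + 1 = -½)
D(j) = (1078 + j)*(j + (127 + j)*(1928 + j)) (D(j) = (j + 1078)*(j + (j + 127)*(j + 1928)) = (1078 + j)*(j + (127 + j)*(1928 + j)))
n(-1160) - D(-968) = -½ - (263954768 + (-968)³ + 3134*(-968)² + 2461224*(-968)) = -½ - (263954768 - 907039232 + 3134*937024 - 2382464832) = -½ - (263954768 - 907039232 + 2936633216 - 2382464832) = -½ - 1*(-88916080) = -½ + 88916080 = 177832159/2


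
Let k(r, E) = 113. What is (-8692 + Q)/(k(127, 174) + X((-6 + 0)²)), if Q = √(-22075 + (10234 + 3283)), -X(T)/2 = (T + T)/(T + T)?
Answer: -8692/111 + I*√8558/111 ≈ -78.306 + 0.83342*I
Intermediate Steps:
X(T) = -2 (X(T) = -2*(T + T)/(T + T) = -2*2*T/(2*T) = -2*2*T*1/(2*T) = -2*1 = -2)
Q = I*√8558 (Q = √(-22075 + 13517) = √(-8558) = I*√8558 ≈ 92.51*I)
(-8692 + Q)/(k(127, 174) + X((-6 + 0)²)) = (-8692 + I*√8558)/(113 - 2) = (-8692 + I*√8558)/111 = (-8692 + I*√8558)*(1/111) = -8692/111 + I*√8558/111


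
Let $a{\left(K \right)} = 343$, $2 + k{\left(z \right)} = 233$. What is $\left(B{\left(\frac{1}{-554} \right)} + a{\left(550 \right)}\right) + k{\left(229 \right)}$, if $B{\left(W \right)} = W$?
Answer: $\frac{317995}{554} \approx 574.0$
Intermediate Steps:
$k{\left(z \right)} = 231$ ($k{\left(z \right)} = -2 + 233 = 231$)
$\left(B{\left(\frac{1}{-554} \right)} + a{\left(550 \right)}\right) + k{\left(229 \right)} = \left(\frac{1}{-554} + 343\right) + 231 = \left(- \frac{1}{554} + 343\right) + 231 = \frac{190021}{554} + 231 = \frac{317995}{554}$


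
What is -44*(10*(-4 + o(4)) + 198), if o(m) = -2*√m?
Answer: -5192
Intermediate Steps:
-44*(10*(-4 + o(4)) + 198) = -44*(10*(-4 - 2*√4) + 198) = -44*(10*(-4 - 2*2) + 198) = -44*(10*(-4 - 4) + 198) = -44*(10*(-8) + 198) = -44*(-80 + 198) = -44*118 = -5192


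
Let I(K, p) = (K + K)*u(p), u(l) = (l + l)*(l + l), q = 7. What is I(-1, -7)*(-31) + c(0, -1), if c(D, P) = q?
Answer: 12159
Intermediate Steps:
u(l) = 4*l² (u(l) = (2*l)*(2*l) = 4*l²)
c(D, P) = 7
I(K, p) = 8*K*p² (I(K, p) = (K + K)*(4*p²) = (2*K)*(4*p²) = 8*K*p²)
I(-1, -7)*(-31) + c(0, -1) = (8*(-1)*(-7)²)*(-31) + 7 = (8*(-1)*49)*(-31) + 7 = -392*(-31) + 7 = 12152 + 7 = 12159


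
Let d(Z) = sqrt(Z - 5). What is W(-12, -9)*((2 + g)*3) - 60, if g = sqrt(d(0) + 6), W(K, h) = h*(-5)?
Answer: 210 + 135*sqrt(6 + I*sqrt(5)) ≈ 546.19 + 60.609*I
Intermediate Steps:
d(Z) = sqrt(-5 + Z)
W(K, h) = -5*h
g = sqrt(6 + I*sqrt(5)) (g = sqrt(sqrt(-5 + 0) + 6) = sqrt(sqrt(-5) + 6) = sqrt(I*sqrt(5) + 6) = sqrt(6 + I*sqrt(5)) ≈ 2.4903 + 0.44896*I)
W(-12, -9)*((2 + g)*3) - 60 = (-5*(-9))*((2 + sqrt(6 + I*sqrt(5)))*3) - 60 = 45*(6 + 3*sqrt(6 + I*sqrt(5))) - 60 = (270 + 135*sqrt(6 + I*sqrt(5))) - 60 = 210 + 135*sqrt(6 + I*sqrt(5))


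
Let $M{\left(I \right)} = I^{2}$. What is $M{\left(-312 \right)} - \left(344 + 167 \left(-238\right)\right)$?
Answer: $136746$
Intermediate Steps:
$M{\left(-312 \right)} - \left(344 + 167 \left(-238\right)\right) = \left(-312\right)^{2} - \left(344 + 167 \left(-238\right)\right) = 97344 - \left(344 - 39746\right) = 97344 - -39402 = 97344 + 39402 = 136746$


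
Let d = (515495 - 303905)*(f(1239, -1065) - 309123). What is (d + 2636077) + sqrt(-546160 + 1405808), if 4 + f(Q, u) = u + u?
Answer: -65856232553 + 16*sqrt(3358) ≈ -6.5856e+10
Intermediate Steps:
f(Q, u) = -4 + 2*u (f(Q, u) = -4 + (u + u) = -4 + 2*u)
d = -65858868630 (d = (515495 - 303905)*((-4 + 2*(-1065)) - 309123) = 211590*((-4 - 2130) - 309123) = 211590*(-2134 - 309123) = 211590*(-311257) = -65858868630)
(d + 2636077) + sqrt(-546160 + 1405808) = (-65858868630 + 2636077) + sqrt(-546160 + 1405808) = -65856232553 + sqrt(859648) = -65856232553 + 16*sqrt(3358)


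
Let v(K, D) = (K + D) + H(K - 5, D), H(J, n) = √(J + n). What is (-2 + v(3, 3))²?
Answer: 25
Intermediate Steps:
v(K, D) = D + K + √(-5 + D + K) (v(K, D) = (K + D) + √((K - 5) + D) = (D + K) + √((-5 + K) + D) = (D + K) + √(-5 + D + K) = D + K + √(-5 + D + K))
(-2 + v(3, 3))² = (-2 + (3 + 3 + √(-5 + 3 + 3)))² = (-2 + (3 + 3 + √1))² = (-2 + (3 + 3 + 1))² = (-2 + 7)² = 5² = 25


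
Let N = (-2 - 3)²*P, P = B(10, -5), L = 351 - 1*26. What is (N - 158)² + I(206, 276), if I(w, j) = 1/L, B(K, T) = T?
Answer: 26028926/325 ≈ 80089.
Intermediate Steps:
L = 325 (L = 351 - 26 = 325)
P = -5
I(w, j) = 1/325
N = -125 (N = (-2 - 3)²*(-5) = (-5)²*(-5) = 25*(-5) = -125)
(N - 158)² + I(206, 276) = (-125 - 158)² + 1/325 = (-283)² + 1/325 = 80089 + 1/325 = 26028926/325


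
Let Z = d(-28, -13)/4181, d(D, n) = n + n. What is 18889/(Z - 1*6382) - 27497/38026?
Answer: -1868403480065/507327073184 ≈ -3.6828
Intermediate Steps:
d(D, n) = 2*n
Z = -26/4181 (Z = (2*(-13))/4181 = -26*1/4181 = -26/4181 ≈ -0.0062186)
18889/(Z - 1*6382) - 27497/38026 = 18889/(-26/4181 - 1*6382) - 27497/38026 = 18889/(-26/4181 - 6382) - 27497*1/38026 = 18889/(-26683168/4181) - 27497/38026 = 18889*(-4181/26683168) - 27497/38026 = -78974909/26683168 - 27497/38026 = -1868403480065/507327073184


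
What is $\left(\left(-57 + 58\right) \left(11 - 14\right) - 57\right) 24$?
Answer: $-1440$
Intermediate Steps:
$\left(\left(-57 + 58\right) \left(11 - 14\right) - 57\right) 24 = \left(1 \left(-3\right) - 57\right) 24 = \left(-3 - 57\right) 24 = \left(-60\right) 24 = -1440$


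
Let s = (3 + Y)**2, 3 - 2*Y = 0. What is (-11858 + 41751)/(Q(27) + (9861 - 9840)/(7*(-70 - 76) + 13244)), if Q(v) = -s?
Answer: -34795452/23569 ≈ -1476.3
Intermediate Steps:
Y = 3/2 (Y = 3/2 - 1/2*0 = 3/2 + 0 = 3/2 ≈ 1.5000)
s = 81/4 (s = (3 + 3/2)**2 = (9/2)**2 = 81/4 ≈ 20.250)
Q(v) = -81/4 (Q(v) = -1*81/4 = -81/4)
(-11858 + 41751)/(Q(27) + (9861 - 9840)/(7*(-70 - 76) + 13244)) = (-11858 + 41751)/(-81/4 + (9861 - 9840)/(7*(-70 - 76) + 13244)) = 29893/(-81/4 + 21/(7*(-146) + 13244)) = 29893/(-81/4 + 21/(-1022 + 13244)) = 29893/(-81/4 + 21/12222) = 29893/(-81/4 + 21*(1/12222)) = 29893/(-81/4 + 1/582) = 29893/(-23569/1164) = 29893*(-1164/23569) = -34795452/23569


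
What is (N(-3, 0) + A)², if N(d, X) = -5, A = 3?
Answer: 4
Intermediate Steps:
(N(-3, 0) + A)² = (-5 + 3)² = (-2)² = 4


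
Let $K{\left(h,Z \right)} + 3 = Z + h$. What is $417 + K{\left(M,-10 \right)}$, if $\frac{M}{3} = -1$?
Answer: $401$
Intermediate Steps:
$M = -3$ ($M = 3 \left(-1\right) = -3$)
$K{\left(h,Z \right)} = -3 + Z + h$ ($K{\left(h,Z \right)} = -3 + \left(Z + h\right) = -3 + Z + h$)
$417 + K{\left(M,-10 \right)} = 417 - 16 = 401$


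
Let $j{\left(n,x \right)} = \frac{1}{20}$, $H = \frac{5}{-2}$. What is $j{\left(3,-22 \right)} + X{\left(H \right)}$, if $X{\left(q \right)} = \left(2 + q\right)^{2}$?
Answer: $\frac{3}{10} \approx 0.3$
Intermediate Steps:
$H = - \frac{5}{2}$ ($H = 5 \left(- \frac{1}{2}\right) = - \frac{5}{2} \approx -2.5$)
$j{\left(n,x \right)} = \frac{1}{20}$
$j{\left(3,-22 \right)} + X{\left(H \right)} = \frac{1}{20} + \left(2 - \frac{5}{2}\right)^{2} = \frac{1}{20} + \left(- \frac{1}{2}\right)^{2} = \frac{1}{20} + \frac{1}{4} = \frac{3}{10}$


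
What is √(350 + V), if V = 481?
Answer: √831 ≈ 28.827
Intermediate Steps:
√(350 + V) = √(350 + 481) = √831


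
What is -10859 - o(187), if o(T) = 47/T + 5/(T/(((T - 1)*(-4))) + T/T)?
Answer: -1131784400/104159 ≈ -10866.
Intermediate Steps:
o(T) = 5/(1 + T/(4 - 4*T)) + 47/T (o(T) = 47/T + 5/(T/(((-1 + T)*(-4))) + 1) = 47/T + 5/(T/(4 - 4*T) + 1) = 47/T + 5/(1 + T/(4 - 4*T)) = 5/(1 + T/(4 - 4*T)) + 47/T)
-10859 - o(187) = -10859 - (-188 + 20*187**2 + 121*187)/(187*(-4 + 3*187)) = -10859 - (-188 + 20*34969 + 22627)/(187*(-4 + 561)) = -10859 - (-188 + 699380 + 22627)/(187*557) = -10859 - 721819/(187*557) = -10859 - 1*721819/104159 = -10859 - 721819/104159 = -1131784400/104159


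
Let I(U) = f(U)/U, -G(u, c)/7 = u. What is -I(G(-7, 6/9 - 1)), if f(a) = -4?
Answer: 4/49 ≈ 0.081633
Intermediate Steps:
G(u, c) = -7*u
I(U) = -4/U
-I(G(-7, 6/9 - 1)) = -(-4)/((-7*(-7))) = -(-4)/49 = -1*(-4/49) = 4/49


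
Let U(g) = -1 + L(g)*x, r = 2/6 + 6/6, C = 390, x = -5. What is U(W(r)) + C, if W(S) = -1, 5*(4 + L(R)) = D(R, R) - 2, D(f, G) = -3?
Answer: 414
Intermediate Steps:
r = 4/3 (r = 2*(⅙) + 6*(⅙) = ⅓ + 1 = 4/3 ≈ 1.3333)
L(R) = -5 (L(R) = -4 + (-3 - 2)/5 = -4 + (⅕)*(-5) = -4 - 1 = -5)
U(g) = 24 (U(g) = -1 - 5*(-5) = -1 + 25 = 24)
U(W(r)) + C = 24 + 390 = 414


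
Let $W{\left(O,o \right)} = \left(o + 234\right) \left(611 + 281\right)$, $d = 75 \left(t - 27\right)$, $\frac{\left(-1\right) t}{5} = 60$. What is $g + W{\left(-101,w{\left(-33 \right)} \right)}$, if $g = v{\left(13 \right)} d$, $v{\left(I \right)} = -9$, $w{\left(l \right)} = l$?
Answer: $400017$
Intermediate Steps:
$t = -300$ ($t = \left(-5\right) 60 = -300$)
$d = -24525$ ($d = 75 \left(-300 - 27\right) = 75 \left(-327\right) = -24525$)
$W{\left(O,o \right)} = 208728 + 892 o$ ($W{\left(O,o \right)} = \left(234 + o\right) 892 = 208728 + 892 o$)
$g = 220725$ ($g = \left(-9\right) \left(-24525\right) = 220725$)
$g + W{\left(-101,w{\left(-33 \right)} \right)} = 220725 + \left(208728 + 892 \left(-33\right)\right) = 220725 + \left(208728 - 29436\right) = 220725 + 179292 = 400017$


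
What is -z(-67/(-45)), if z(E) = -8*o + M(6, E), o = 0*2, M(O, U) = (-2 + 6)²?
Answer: -16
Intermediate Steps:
M(O, U) = 16 (M(O, U) = 4² = 16)
o = 0
z(E) = 16 (z(E) = -8*0 + 16 = 0 + 16 = 16)
-z(-67/(-45)) = -1*16 = -16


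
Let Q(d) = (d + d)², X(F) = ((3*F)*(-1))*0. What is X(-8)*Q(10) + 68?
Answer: 68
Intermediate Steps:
X(F) = 0 (X(F) = -3*F*0 = 0)
Q(d) = 4*d² (Q(d) = (2*d)² = 4*d²)
X(-8)*Q(10) + 68 = 0*(4*10²) + 68 = 0*(4*100) + 68 = 0*400 + 68 = 0 + 68 = 68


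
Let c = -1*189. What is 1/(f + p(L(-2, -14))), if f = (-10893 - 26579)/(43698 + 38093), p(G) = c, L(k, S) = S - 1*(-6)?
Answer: -81791/15495971 ≈ -0.0052782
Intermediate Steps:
c = -189
L(k, S) = 6 + S (L(k, S) = S + 6 = 6 + S)
p(G) = -189
f = -37472/81791 ≈ -0.45814
1/(f + p(L(-2, -14))) = 1/(-37472/81791 - 189) = 1/(-15495971/81791) = -81791/15495971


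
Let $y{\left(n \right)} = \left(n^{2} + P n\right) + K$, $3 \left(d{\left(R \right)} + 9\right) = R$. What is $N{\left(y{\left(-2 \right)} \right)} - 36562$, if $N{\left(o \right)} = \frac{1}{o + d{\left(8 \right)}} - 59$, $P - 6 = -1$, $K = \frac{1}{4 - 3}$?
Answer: $- \frac{1245117}{34} \approx -36621.0$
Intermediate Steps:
$K = 1$ ($K = 1^{-1} = 1$)
$d{\left(R \right)} = -9 + \frac{R}{3}$
$P = 5$ ($P = 6 - 1 = 5$)
$y{\left(n \right)} = 1 + n^{2} + 5 n$ ($y{\left(n \right)} = \left(n^{2} + 5 n\right) + 1 = 1 + n^{2} + 5 n$)
$N{\left(o \right)} = -59 + \frac{1}{- \frac{19}{3} + o}$ ($N{\left(o \right)} = \frac{1}{o + \left(-9 + \frac{1}{3} \cdot 8\right)} - 59 = \frac{1}{o + \left(-9 + \frac{8}{3}\right)} - 59 = \frac{1}{o - \frac{19}{3}} - 59 = \frac{1}{- \frac{19}{3} + o} - 59 = -59 + \frac{1}{- \frac{19}{3} + o}$)
$N{\left(y{\left(-2 \right)} \right)} - 36562 = \frac{1124 - 177 \left(1 + \left(-2\right)^{2} + 5 \left(-2\right)\right)}{-19 + 3 \left(1 + \left(-2\right)^{2} + 5 \left(-2\right)\right)} - 36562 = \frac{1124 - 177 \left(1 + 4 - 10\right)}{-19 + 3 \left(1 + 4 - 10\right)} - 36562 = \frac{1124 - -885}{-19 + 3 \left(-5\right)} - 36562 = \frac{1124 + 885}{-19 - 15} - 36562 = \frac{1}{-34} \cdot 2009 - 36562 = \left(- \frac{1}{34}\right) 2009 - 36562 = - \frac{2009}{34} - 36562 = - \frac{1245117}{34}$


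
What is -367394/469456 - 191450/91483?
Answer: -8820546893/3067660232 ≈ -2.8753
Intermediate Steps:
-367394/469456 - 191450/91483 = -367394*1/469456 - 191450*1/91483 = -183697/234728 - 27350/13069 = -8820546893/3067660232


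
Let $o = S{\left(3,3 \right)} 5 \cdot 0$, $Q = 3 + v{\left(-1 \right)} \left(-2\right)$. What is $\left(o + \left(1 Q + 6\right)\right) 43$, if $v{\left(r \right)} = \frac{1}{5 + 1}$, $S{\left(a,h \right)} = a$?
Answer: $\frac{1118}{3} \approx 372.67$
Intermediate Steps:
$v{\left(r \right)} = \frac{1}{6}$
$Q = \frac{8}{3}$ ($Q = 3 + \frac{1}{6} \left(-2\right) = 3 - \frac{1}{3} = \frac{8}{3} \approx 2.6667$)
$o = 0$ ($o = 3 \cdot 5 \cdot 0 = 15 \cdot 0 = 0$)
$\left(o + \left(1 Q + 6\right)\right) 43 = \left(0 + \left(1 \cdot \frac{8}{3} + 6\right)\right) 43 = \left(0 + \left(\frac{8}{3} + 6\right)\right) 43 = \left(0 + \frac{26}{3}\right) 43 = \frac{26}{3} \cdot 43 = \frac{1118}{3}$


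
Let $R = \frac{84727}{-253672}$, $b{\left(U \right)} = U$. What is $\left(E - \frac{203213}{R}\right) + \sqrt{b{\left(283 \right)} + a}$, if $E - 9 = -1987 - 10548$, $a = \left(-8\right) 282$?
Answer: $\frac{50488157734}{84727} + i \sqrt{1973} \approx 5.9589 \cdot 10^{5} + 44.418 i$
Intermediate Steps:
$a = -2256$
$R = - \frac{84727}{253672}$ ($R = 84727 \left(- \frac{1}{253672}\right) = - \frac{84727}{253672} \approx -0.334$)
$E = -12526$ ($E = 9 - 12535 = -12526$)
$\left(E - \frac{203213}{R}\right) + \sqrt{b{\left(283 \right)} + a} = \left(-12526 - \frac{203213}{- \frac{84727}{253672}}\right) + \sqrt{283 - 2256} = \left(-12526 - - \frac{51549448136}{84727}\right) + \sqrt{-1973} = \left(-12526 + \frac{51549448136}{84727}\right) + i \sqrt{1973} = \frac{50488157734}{84727} + i \sqrt{1973}$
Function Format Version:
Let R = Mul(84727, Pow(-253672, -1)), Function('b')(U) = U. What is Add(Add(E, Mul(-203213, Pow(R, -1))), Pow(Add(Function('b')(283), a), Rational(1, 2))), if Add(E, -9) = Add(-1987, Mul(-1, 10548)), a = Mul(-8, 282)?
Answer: Add(Rational(50488157734, 84727), Mul(I, Pow(1973, Rational(1, 2)))) ≈ Add(5.9589e+5, Mul(44.418, I))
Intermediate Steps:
a = -2256
R = Rational(-84727, 253672) (R = Mul(84727, Rational(-1, 253672)) = Rational(-84727, 253672) ≈ -0.33400)
E = -12526 (E = Add(9, Add(-1987, Mul(-1, 10548))) = Add(9, Add(-1987, -10548)) = Add(9, -12535) = -12526)
Add(Add(E, Mul(-203213, Pow(R, -1))), Pow(Add(Function('b')(283), a), Rational(1, 2))) = Add(Add(-12526, Mul(-203213, Pow(Rational(-84727, 253672), -1))), Pow(Add(283, -2256), Rational(1, 2))) = Add(Add(-12526, Mul(-203213, Rational(-253672, 84727))), Pow(-1973, Rational(1, 2))) = Add(Add(-12526, Rational(51549448136, 84727)), Mul(I, Pow(1973, Rational(1, 2)))) = Add(Rational(50488157734, 84727), Mul(I, Pow(1973, Rational(1, 2))))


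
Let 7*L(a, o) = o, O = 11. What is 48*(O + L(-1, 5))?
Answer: 3936/7 ≈ 562.29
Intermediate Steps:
L(a, o) = o/7
48*(O + L(-1, 5)) = 48*(11 + (1/7)*5) = 48*(11 + 5/7) = 48*(82/7) = 3936/7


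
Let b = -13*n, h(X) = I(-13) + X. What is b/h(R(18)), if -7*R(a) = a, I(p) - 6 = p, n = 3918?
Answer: 356538/67 ≈ 5321.5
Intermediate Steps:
I(p) = 6 + p
R(a) = -a/7
h(X) = -7 + X (h(X) = (6 - 13) + X = -7 + X)
b = -50934 (b = -13*3918 = -50934)
b/h(R(18)) = -50934/(-7 - ⅐*18) = -50934/(-7 - 18/7) = -50934/(-67/7) = -50934*(-7/67) = 356538/67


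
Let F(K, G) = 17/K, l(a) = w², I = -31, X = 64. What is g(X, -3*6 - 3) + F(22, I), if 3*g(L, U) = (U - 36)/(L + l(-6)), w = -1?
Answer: 687/1430 ≈ 0.48042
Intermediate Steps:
l(a) = 1 (l(a) = (-1)² = 1)
g(L, U) = (-36 + U)/(3*(1 + L)) (g(L, U) = ((U - 36)/(L + 1))/3 = ((-36 + U)/(1 + L))/3 = (-36 + U)/(3*(1 + L)))
g(X, -3*6 - 3) + F(22, I) = (-36 + (-3*6 - 3))/(3*(1 + 64)) + 17/22 = (⅓)*(-36 + (-18 - 3))/65 + 17*(1/22) = (⅓)*(1/65)*(-36 - 21) + 17/22 = (⅓)*(1/65)*(-57) + 17/22 = -19/65 + 17/22 = 687/1430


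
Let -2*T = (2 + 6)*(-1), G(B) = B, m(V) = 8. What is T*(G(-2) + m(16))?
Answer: 24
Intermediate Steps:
T = 4 (T = -(2 + 6)*(-1)/2 = -4*(-1) = -½*(-8) = 4)
T*(G(-2) + m(16)) = 4*(-2 + 8) = 4*6 = 24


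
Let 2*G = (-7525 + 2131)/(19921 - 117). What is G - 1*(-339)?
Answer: 6710859/19804 ≈ 338.86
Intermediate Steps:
G = -2697/19804 (G = ((-7525 + 2131)/(19921 - 117))/2 = (-5394/19804)/2 = (-5394*1/19804)/2 = (½)*(-2697/9902) = -2697/19804 ≈ -0.13618)
G - 1*(-339) = -2697/19804 - 1*(-339) = -2697/19804 + 339 = 6710859/19804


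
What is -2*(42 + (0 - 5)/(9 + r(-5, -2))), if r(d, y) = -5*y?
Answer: -1586/19 ≈ -83.474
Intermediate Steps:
-2*(42 + (0 - 5)/(9 + r(-5, -2))) = -2*(42 + (0 - 5)/(9 - 5*(-2))) = -2*(42 - 5/(9 + 10)) = -2*(42 - 5/19) = -2*793/19 = -1586/19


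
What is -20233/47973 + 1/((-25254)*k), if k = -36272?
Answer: -6177897587177/14647965290208 ≈ -0.42176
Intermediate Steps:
-20233/47973 + 1/((-25254)*k) = -20233/47973 + 1/(-25254*(-36272)) = -20233*1/47973 - 1/25254*(-1/36272) = -20233/47973 + 1/916013088 = -6177897587177/14647965290208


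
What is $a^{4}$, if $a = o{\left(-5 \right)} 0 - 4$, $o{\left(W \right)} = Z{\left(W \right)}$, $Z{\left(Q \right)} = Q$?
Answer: $256$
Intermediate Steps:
$o{\left(W \right)} = W$
$a = -4$ ($a = \left(-5\right) 0 - 4 = 0 - 4 = -4$)
$a^{4} = \left(-4\right)^{4} = 256$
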